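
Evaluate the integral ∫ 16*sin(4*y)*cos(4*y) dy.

2*sin(4*y)**2 + C

Let u = sin(4*y), so du = (4*cos(4*y)) dy.
Rewriting, the integral becomes 4·∫ u^1 du = 4·u^2/2.
Substituting back, u = sin(4*y).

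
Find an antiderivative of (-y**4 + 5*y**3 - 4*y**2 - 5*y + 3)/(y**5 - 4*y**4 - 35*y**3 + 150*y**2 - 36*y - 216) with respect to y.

-43*log(y - 6)/112 - log(y - 3)/18 + log(y - 2)/96 + log(y + 1)/210 - 829*log(y + 6)/1440 + C

Factor the denominator: (y - 6)*(y - 3)*(y - 2)*(y + 1)*(y + 6).
Partial-fraction decomposition: -829/(1440*(y + 6)) + 1/(210*(y + 1)) + 1/(96*(y - 2)) - 1/(18*(y - 3)) - 43/(112*(y - 6)).
Integrate each term: A/(y−a) contributes A·log|y−a|.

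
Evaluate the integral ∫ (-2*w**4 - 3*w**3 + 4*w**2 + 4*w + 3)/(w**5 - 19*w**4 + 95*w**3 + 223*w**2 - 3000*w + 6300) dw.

Factor the denominator: (w - 7)*(w - 6)**2*(w - 5)*(w + 5).
Partial-fraction decomposition: -3/(55*(w + 5)) + 751/(10*(w - 5)) + 1721/(11*(w - 6)) + 279/(w - 6)**2 - 467/(2*(w - 7)).
Integrate each term; A/(w−a) gives A·log|w−a|; A/(w−a)² gives −A/(w−a).

-467*log(w - 7)/2 + 1721*log(w - 6)/11 + 751*log(w - 5)/10 - 3*log(w + 5)/55 - 279/(w - 6) + C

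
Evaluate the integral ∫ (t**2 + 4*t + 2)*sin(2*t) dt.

-t**2*cos(2*t)/2 + t*sin(2*t)/2 - 2*t*cos(2*t) + sin(2*t) - 3*cos(2*t)/4 + C

Use integration by parts with u = t**2 + 4*t + 2, dv = sin(2*t) dt, so v = -cos(2*t)/2.
Apply parts 2 times (tabular method): alternate signs, differentiate u down to 0, integrate dv up.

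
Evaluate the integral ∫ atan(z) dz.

Use integration by parts with u = arctan(z), dv = dz.
Then du = 1/(z**2 + 1) dz.

z*atan(z) - log(z**2 + 1)/2 + C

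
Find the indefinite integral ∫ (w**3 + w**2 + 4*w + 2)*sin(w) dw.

Use integration by parts with u = w**3 + w**2 + 4*w + 2, dv = sin(w) dw, so v = -cos(w).
Apply parts 3 times (tabular method): alternate signs, differentiate u down to 0, integrate dv up.

-w**3*cos(w) + 3*w**2*sin(w) - w**2*cos(w) + 2*w*sin(w) + 2*w*cos(w) - 2*sin(w) + C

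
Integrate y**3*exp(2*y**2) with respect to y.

(2*y**2 - 1)*exp(2*y**2)/8 + C

Let u = y², du = 2y dy; rewrite as (1/2)∫ u^1·exp(2u) du.
Now integrate by parts 1 time.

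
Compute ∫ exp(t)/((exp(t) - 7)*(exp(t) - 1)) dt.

Let u = e^t, du = e^t dt.
The integral becomes ∫ du/((u-1)(u-7)); decompose into partial fractions.

log(exp(t) - 7)/6 - log(exp(t) - 1)/6 + C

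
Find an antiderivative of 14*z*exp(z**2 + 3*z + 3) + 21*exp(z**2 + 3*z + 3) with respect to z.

7*exp(z**2 + 3*z + 3) + C

Let u = z**2 + 3*z + 3, so du = (2*z + 3) dz.
Rewriting, the integral becomes 7·∫ e^u du = 7·e^u.
Substituting back, u = z**2 + 3*z + 3.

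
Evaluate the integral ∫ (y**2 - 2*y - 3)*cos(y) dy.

y**2*sin(y) - 2*y*sin(y) + 2*y*cos(y) - 5*sin(y) - 2*cos(y) + C

Use integration by parts with u = y**2 - 2*y - 3, dv = cos(y) dy, so v = sin(y).
Apply parts 2 times (tabular method): alternate signs, differentiate u down to 0, integrate dv up.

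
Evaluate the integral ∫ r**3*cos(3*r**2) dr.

Let u = r², du = 2r dr; rewrite as (1/2)∫ u^1·cos(3u) du.
Now integrate by parts 1 time.

r**2*sin(3*r**2)/6 + cos(3*r**2)/18 + C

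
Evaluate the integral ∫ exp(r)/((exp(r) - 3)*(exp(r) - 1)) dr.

log(exp(r) - 3)/2 - log(exp(r) - 1)/2 + C

Let u = e^r, du = e^r dr.
The integral becomes ∫ du/((u-1)(u-3)); decompose into partial fractions.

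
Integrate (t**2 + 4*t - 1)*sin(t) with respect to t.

Use integration by parts with u = t**2 + 4*t - 1, dv = sin(t) dt, so v = -cos(t).
Apply parts 2 times (tabular method): alternate signs, differentiate u down to 0, integrate dv up.

-t**2*cos(t) + 2*t*sin(t) - 4*t*cos(t) + 4*sin(t) + 3*cos(t) + C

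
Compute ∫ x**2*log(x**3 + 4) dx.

Let u = x**3 + 4, so du = (3*x**2) dx.
The integral becomes (1/3)·∫ log(u) du; integrate by parts with u′=log(u), dv′=du.

x**3*log(x**3 + 4)/3 - x**3/3 + 4*log(x**3 + 4)/3 + C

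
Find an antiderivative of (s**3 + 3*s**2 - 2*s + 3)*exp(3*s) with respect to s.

(9*s**3 + 18*s**2 - 30*s + 37)*exp(3*s)/27 + C

Use integration by parts with u = s**3 + 3*s**2 - 2*s + 3, dv = exp(3*s) ds, so v = exp(3*s)/3.
Apply parts 3 times (tabular method): alternate signs, differentiate u down to 0, integrate dv up.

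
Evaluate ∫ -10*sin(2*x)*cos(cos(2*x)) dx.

Let u = cos(2*x), so du = (-2*sin(2*x)) dx.
Rewriting, the integral becomes 5·∫ cos(u) du = 5·sin(u).
Substituting back, u = cos(2*x).

5*sin(cos(2*x)) + C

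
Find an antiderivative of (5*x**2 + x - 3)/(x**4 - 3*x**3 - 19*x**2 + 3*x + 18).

61*log(x - 6)/105 - 3*log(x - 1)/40 + log(x + 1)/28 - 13*log(x + 3)/24 + C

Factor the denominator: (x - 6)*(x - 1)*(x + 1)*(x + 3).
Partial-fraction decomposition: -13/(24*(x + 3)) + 1/(28*(x + 1)) - 3/(40*(x - 1)) + 61/(105*(x - 6)).
Integrate each term: A/(x−a) contributes A·log|x−a|.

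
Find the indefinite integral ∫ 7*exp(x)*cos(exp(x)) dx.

7*sin(exp(x)) + C

Let u = exp(x), so du = (exp(x)) dx.
Rewriting, the integral becomes 7·∫ cos(u) du = 7·sin(u).
Substituting back, u = exp(x).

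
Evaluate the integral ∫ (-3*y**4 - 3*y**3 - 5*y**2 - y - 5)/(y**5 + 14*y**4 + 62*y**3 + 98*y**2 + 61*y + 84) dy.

Factor the denominator: (y + 3)*(y + 4)*(y + 7)*(y**2 + 1).
Partial-fraction decomposition: (32*y - 9)/(850*(y**2 + 1)) - 2139/(200*(y + 7)) + 219/(17*(y + 4)) - 209/(40*(y + 3)).
Integrate each term; A/(y−a) gives A·log|y−a|; the (By+D)/(y²+p²) term gives a log and an atan.

-209*log(y + 3)/40 + 219*log(y + 4)/17 - 2139*log(y + 7)/200 + 8*log(y**2 + 1)/425 - 9*atan(y)/850 + C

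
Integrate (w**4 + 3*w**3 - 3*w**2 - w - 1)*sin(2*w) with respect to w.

Use integration by parts with u = w**4 + 3*w**3 - 3*w**2 - w - 1, dv = sin(2*w) dw, so v = -cos(2*w)/2.
Apply parts 4 times (tabular method): alternate signs, differentiate u down to 0, integrate dv up.

-w**4*cos(2*w)/2 + w**3*sin(2*w) - 3*w**3*cos(2*w)/2 + 9*w**2*sin(2*w)/4 + 3*w**2*cos(2*w) - 3*w*sin(2*w) + 11*w*cos(2*w)/4 - 11*sin(2*w)/8 - cos(2*w) + C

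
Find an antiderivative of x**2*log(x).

Use integration by parts with u = log(x), dv = x**2 dx.
Then du = 1/x dx and v = x**3/3.

x**3*log(x)/3 - x**3/9 + C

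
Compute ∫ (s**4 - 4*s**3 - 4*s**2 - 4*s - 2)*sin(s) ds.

Use integration by parts with u = s**4 - 4*s**3 - 4*s**2 - 4*s - 2, dv = sin(s) ds, so v = -cos(s).
Apply parts 4 times (tabular method): alternate signs, differentiate u down to 0, integrate dv up.

-s**4*cos(s) + 4*s**3*sin(s) + 4*s**3*cos(s) - 12*s**2*sin(s) + 16*s**2*cos(s) - 32*s*sin(s) - 20*s*cos(s) + 20*sin(s) - 30*cos(s) + C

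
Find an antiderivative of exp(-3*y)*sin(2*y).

Let I denote the integral. Integrate by parts with u = sin(2*y), dv = exp(-3*y) dy, so v = -exp(-3*y)/3: I = -exp(-3*y)*sin(2*y)/3 + (2/3)·∫ exp(-3*y)*cos(2*y) dy.
Apply parts again with u = cos(2*y), dv = exp(-3*y) dy: ∫ exp(-3*y)*cos(2*y) dy = -exp(-3*y)*cos(2*y)/3 − (2/3)·I. Substituting back brings back I: I = -exp(-3*y)*sin(2*y)/3 - 2*exp(-3*y)*cos(2*y)/9 − (4/9)·I.
Solving for I: (1 + 4/9)·I equals the remaining terms, so I = (9/13)·(-exp(-3*y)*sin(2*y)/3 - 2*exp(-3*y)*cos(2*y)/9).

-3*exp(-3*y)*sin(2*y)/13 - 2*exp(-3*y)*cos(2*y)/13 + C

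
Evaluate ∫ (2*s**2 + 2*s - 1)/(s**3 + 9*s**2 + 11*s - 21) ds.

Factor the denominator: (s - 1)*(s + 3)*(s + 7).
Partial-fraction decomposition: 83/(32*(s + 7)) - 11/(16*(s + 3)) + 3/(32*(s - 1)).
Integrate each term: A/(s−a) contributes A·log|s−a|.

3*log(s - 1)/32 - 11*log(s + 3)/16 + 83*log(s + 7)/32 + C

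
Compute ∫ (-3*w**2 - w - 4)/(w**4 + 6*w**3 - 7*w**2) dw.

31*log(w)/49 - log(w - 1) + 18*log(w + 7)/49 - 4/(7*w) + C

Factor the denominator: w**2*(w - 1)*(w + 7).
Partial-fraction decomposition: 18/(49*(w + 7)) - 1/(w - 1) + 31/(49*w) + 4/(7*w**2).
Integrate each term; A/(w−a) gives A·log|w−a|; A/(w−a)² gives −A/(w−a).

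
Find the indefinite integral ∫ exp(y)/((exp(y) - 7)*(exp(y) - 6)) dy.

Let u = e^y, du = e^y dy.
The integral becomes ∫ du/((u-7)(u-6)); decompose into partial fractions.

log(exp(y) - 7) - log(exp(y) - 6) + C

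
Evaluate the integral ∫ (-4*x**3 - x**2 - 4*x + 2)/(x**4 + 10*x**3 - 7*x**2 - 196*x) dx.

-log(x)/98 - 13*log(x - 4)/22 - 1832*log(x + 7)/539 - 123/(7*x + 49) + C

Factor the denominator: x*(x - 4)*(x + 7)**2.
Partial-fraction decomposition: -1832/(539*(x + 7)) + 123/(7*(x + 7)**2) - 13/(22*(x - 4)) - 1/(98*x).
Integrate each term; A/(x−a) gives A·log|x−a|; A/(x−a)² gives −A/(x−a).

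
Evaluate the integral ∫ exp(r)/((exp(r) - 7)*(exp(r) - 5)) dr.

log(exp(r) - 7)/2 - log(exp(r) - 5)/2 + C

Let u = e^r, du = e^r dr.
The integral becomes ∫ du/((u-7)(u-5)); decompose into partial fractions.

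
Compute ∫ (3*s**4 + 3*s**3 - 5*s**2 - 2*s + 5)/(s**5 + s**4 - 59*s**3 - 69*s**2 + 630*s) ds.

log(s)/126 + 3989*log(s - 7)/2184 - 139*log(s - 3)/432 - 139*log(s + 5)/48 + 3077*log(s + 6)/702 + C

Factor the denominator: s*(s - 7)*(s - 3)*(s + 5)*(s + 6).
Partial-fraction decomposition: 3077/(702*(s + 6)) - 139/(48*(s + 5)) - 139/(432*(s - 3)) + 3989/(2184*(s - 7)) + 1/(126*s).
Integrate each term: A/(s−a) contributes A·log|s−a|.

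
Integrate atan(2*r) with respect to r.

Use integration by parts with u = arctan(2*r), dv = dr.
Then du = 2/(4*r**2 + 1) dr.

r*atan(2*r) - log(4*r**2 + 1)/4 + C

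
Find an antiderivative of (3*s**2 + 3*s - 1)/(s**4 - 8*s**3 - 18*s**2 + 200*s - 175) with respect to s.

Factor the denominator: (s - 7)*(s - 5)*(s - 1)*(s + 5).
Partial-fraction decomposition: -59/(720*(s + 5)) + 5/(144*(s - 1)) - 89/(80*(s - 5)) + 167/(144*(s - 7)).
Integrate each term: A/(s−a) contributes A·log|s−a|.

167*log(s - 7)/144 - 89*log(s - 5)/80 + 5*log(s - 1)/144 - 59*log(s + 5)/720 + C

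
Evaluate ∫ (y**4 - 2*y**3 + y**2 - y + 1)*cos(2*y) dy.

Use integration by parts with u = y**4 - 2*y**3 + y**2 - y + 1, dv = cos(2*y) dy, so v = sin(2*y)/2.
Apply parts 4 times (tabular method): alternate signs, differentiate u down to 0, integrate dv up.

y**4*sin(2*y)/2 - y**3*sin(2*y) + y**3*cos(2*y) - y**2*sin(2*y) - 3*y**2*cos(2*y)/2 + y*sin(2*y) - y*cos(2*y) + sin(2*y) + cos(2*y)/2 + C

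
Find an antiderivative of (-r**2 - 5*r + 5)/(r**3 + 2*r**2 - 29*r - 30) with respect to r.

-15*log(r - 5)/22 - 3*log(r + 1)/10 - log(r + 6)/55 + C

Factor the denominator: (r - 5)*(r + 1)*(r + 6).
Partial-fraction decomposition: -1/(55*(r + 6)) - 3/(10*(r + 1)) - 15/(22*(r - 5)).
Integrate each term: A/(r−a) contributes A·log|r−a|.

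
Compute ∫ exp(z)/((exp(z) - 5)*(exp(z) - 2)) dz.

Let u = e^z, du = e^z dz.
The integral becomes ∫ du/((u-5)(u-2)); decompose into partial fractions.

log(exp(z) - 5)/3 - log(exp(z) - 2)/3 + C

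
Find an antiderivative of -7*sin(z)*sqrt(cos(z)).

Let u = cos(z), so du = (-sin(z)) dz.
Rewriting, the integral becomes 7·∫ √u du = 7·(2/3)u^(3/2).
Substituting back, u = cos(z).

14*cos(z)**(3/2)/3 + C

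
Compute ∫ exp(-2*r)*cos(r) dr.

Let I denote the integral. Integrate by parts with u = cos(r), dv = exp(-2*r) dr, so v = -exp(-2*r)/2: I = -exp(-2*r)*cos(r)/2 − (1/2)·∫ exp(-2*r)*sin(r) dr.
Apply parts again with u = sin(r), dv = exp(-2*r) dr: ∫ exp(-2*r)*sin(r) dr = -exp(-2*r)*sin(r)/2 + (1/2)·I. Substituting back brings back I: I = exp(-2*r)*sin(r)/4 - exp(-2*r)*cos(r)/2 − (1/4)·I.
Solving for I: (1 + 1/4)·I equals the remaining terms, so I = (4/5)·(exp(-2*r)*sin(r)/4 - exp(-2*r)*cos(r)/2).

exp(-2*r)*sin(r)/5 - 2*exp(-2*r)*cos(r)/5 + C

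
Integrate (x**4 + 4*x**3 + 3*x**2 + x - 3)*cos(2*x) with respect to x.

x**4*sin(2*x)/2 + 2*x**3*sin(2*x) + x**3*cos(2*x) + 3*x**2*cos(2*x) - 5*x*sin(2*x)/2 - 3*sin(2*x)/2 - 5*cos(2*x)/4 + C

Use integration by parts with u = x**4 + 4*x**3 + 3*x**2 + x - 3, dv = cos(2*x) dx, so v = sin(2*x)/2.
Apply parts 4 times (tabular method): alternate signs, differentiate u down to 0, integrate dv up.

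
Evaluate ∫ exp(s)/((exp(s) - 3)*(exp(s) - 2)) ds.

Let u = e^s, du = e^s ds.
The integral becomes ∫ du/((u-2)(u-3)); decompose into partial fractions.

log(exp(s) - 3) - log(exp(s) - 2) + C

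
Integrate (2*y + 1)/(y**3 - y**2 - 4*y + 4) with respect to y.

5*log(y - 2)/4 - log(y - 1) - log(y + 2)/4 + C

Factor the denominator: (y - 2)*(y - 1)*(y + 2).
Partial-fraction decomposition: -1/(4*(y + 2)) - 1/(y - 1) + 5/(4*(y - 2)).
Integrate each term: A/(y−a) contributes A·log|y−a|.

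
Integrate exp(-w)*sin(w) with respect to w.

-exp(-w)*sin(w)/2 - exp(-w)*cos(w)/2 + C

Let I denote the integral. Integrate by parts with u = sin(w), dv = exp(-w) dw, so v = -exp(-w): I = -exp(-w)*sin(w) + ∫ exp(-w)*cos(w) dw.
Apply parts again with u = cos(w), dv = exp(-w) dw: ∫ exp(-w)*cos(w) dw = -exp(-w)*cos(w) − I. Substituting back brings back I: I = -exp(-w)*sin(w) - exp(-w)*cos(w) − I.
Solving for I: (1 + 1)·I equals the remaining terms, so I = (1/2)·(-exp(-w)*sin(w) - exp(-w)*cos(w)).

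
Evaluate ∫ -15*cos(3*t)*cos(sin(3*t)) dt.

Let u = sin(3*t), so du = (3*cos(3*t)) dt.
Rewriting, the integral becomes -5·∫ cos(u) du = -5·sin(u).
Substituting back, u = sin(3*t).

-5*sin(sin(3*t)) + C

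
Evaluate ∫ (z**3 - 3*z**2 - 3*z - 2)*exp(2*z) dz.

Use integration by parts with u = z**3 - 3*z**2 - 3*z - 2, dv = exp(2*z) dz, so v = exp(2*z)/2.
Apply parts 3 times (tabular method): alternate signs, differentiate u down to 0, integrate dv up.

(4*z**3 - 18*z**2 + 6*z - 11)*exp(2*z)/8 + C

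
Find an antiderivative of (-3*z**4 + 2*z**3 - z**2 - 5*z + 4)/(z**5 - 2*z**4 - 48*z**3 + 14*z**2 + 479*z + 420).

-733*log(z - 7)/320 + 32*log(z - 4)/45 + 3*log(z + 1)/320 + 41*log(z + 3)/40 - 707*log(z + 5)/288 + C

Factor the denominator: (z - 7)*(z - 4)*(z + 1)*(z + 3)*(z + 5).
Partial-fraction decomposition: -707/(288*(z + 5)) + 41/(40*(z + 3)) + 3/(320*(z + 1)) + 32/(45*(z - 4)) - 733/(320*(z - 7)).
Integrate each term: A/(z−a) contributes A·log|z−a|.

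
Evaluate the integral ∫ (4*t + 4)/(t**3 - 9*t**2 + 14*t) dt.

Factor the denominator: t*(t - 7)*(t - 2).
Partial-fraction decomposition: -6/(5*(t - 2)) + 32/(35*(t - 7)) + 2/(7*t).
Integrate each term: A/(t−a) contributes A·log|t−a|.

2*log(t)/7 + 32*log(t - 7)/35 - 6*log(t - 2)/5 + C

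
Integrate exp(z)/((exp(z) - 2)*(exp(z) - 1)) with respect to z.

Let u = e^z, du = e^z dz.
The integral becomes ∫ du/((u-2)(u-1)); decompose into partial fractions.

log(exp(z) - 2) - log(exp(z) - 1) + C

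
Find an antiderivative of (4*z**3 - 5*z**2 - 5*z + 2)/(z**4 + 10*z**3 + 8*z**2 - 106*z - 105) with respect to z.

5*log(z - 3)/32 + log(z + 1)/48 - 299*log(z + 5)/32 + 79*log(z + 7)/6 + C

Factor the denominator: (z - 3)*(z + 1)*(z + 5)*(z + 7).
Partial-fraction decomposition: 79/(6*(z + 7)) - 299/(32*(z + 5)) + 1/(48*(z + 1)) + 5/(32*(z - 3)).
Integrate each term: A/(z−a) contributes A·log|z−a|.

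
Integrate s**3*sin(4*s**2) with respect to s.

-s**2*cos(4*s**2)/8 + sin(4*s**2)/32 + C

Let u = s², du = 2s ds; rewrite as (1/2)∫ u^1·sin(4u) du.
Now integrate by parts 1 time.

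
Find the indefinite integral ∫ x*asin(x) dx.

x**2*asin(x)/2 + x*sqrt(-x**2 + 1)/4 - asin(x)/4 + C

Use integration by parts with u = arcsin(x), dv = x dx.
Then du = 1/sqrt(-x**2 + 1) dx.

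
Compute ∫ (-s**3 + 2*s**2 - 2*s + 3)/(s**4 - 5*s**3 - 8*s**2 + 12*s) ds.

Factor the denominator: s*(s - 6)*(s - 1)*(s + 2).
Partial-fraction decomposition: -23/(48*(s + 2)) - 2/(15*(s - 1)) - 51/(80*(s - 6)) + 1/(4*s).
Integrate each term: A/(s−a) contributes A·log|s−a|.

log(s)/4 - 51*log(s - 6)/80 - 2*log(s - 1)/15 - 23*log(s + 2)/48 + C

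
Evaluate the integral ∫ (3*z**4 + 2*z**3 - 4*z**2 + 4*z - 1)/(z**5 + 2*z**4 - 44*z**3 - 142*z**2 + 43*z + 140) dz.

965*log(z - 7)/792 - log(z - 1)/90 - log(z + 1)/24 - 559*log(z + 4)/165 + 47*log(z + 5)/9 + C

Factor the denominator: (z - 7)*(z - 1)*(z + 1)*(z + 4)*(z + 5).
Partial-fraction decomposition: 47/(9*(z + 5)) - 559/(165*(z + 4)) - 1/(24*(z + 1)) - 1/(90*(z - 1)) + 965/(792*(z - 7)).
Integrate each term: A/(z−a) contributes A·log|z−a|.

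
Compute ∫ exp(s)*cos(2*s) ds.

Let I denote the integral. Integrate by parts with u = cos(2*s), dv = exp(s) ds, so v = exp(s): I = exp(s)*cos(2*s) + 2·∫ exp(s)*sin(2*s) ds.
Apply parts again with u = sin(2*s), dv = exp(s) ds: ∫ exp(s)*sin(2*s) ds = exp(s)*sin(2*s) − 2·I. Substituting back brings back I: I = 2*exp(s)*sin(2*s) + exp(s)*cos(2*s) − 4·I.
Solving for I: (1 + 4)·I equals the remaining terms, so I = (1/5)·(2*exp(s)*sin(2*s) + exp(s)*cos(2*s)).

2*exp(s)*sin(2*s)/5 + exp(s)*cos(2*s)/5 + C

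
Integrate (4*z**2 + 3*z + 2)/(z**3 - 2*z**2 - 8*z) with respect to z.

Factor the denominator: z*(z - 4)*(z + 2).
Partial-fraction decomposition: 1/(z + 2) + 13/(4*(z - 4)) - 1/(4*z).
Integrate each term: A/(z−a) contributes A·log|z−a|.

-log(z)/4 + 13*log(z - 4)/4 + log(z + 2) + C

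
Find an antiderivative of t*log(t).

t**2*log(t)/2 - t**2/4 + C

Use integration by parts with u = log(t), dv = t dt.
Then du = 1/t dt and v = t**2/2.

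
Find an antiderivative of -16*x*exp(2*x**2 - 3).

-4*exp(2*x**2 - 3) + C

Let u = 2*x**2 - 3, so du = (4*x) dx.
Rewriting, the integral becomes -4·∫ e^u du = -4·e^u.
Substituting back, u = 2*x**2 - 3.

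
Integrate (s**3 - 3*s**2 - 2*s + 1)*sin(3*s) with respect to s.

-s**3*cos(3*s)/3 + s**2*sin(3*s)/3 + s**2*cos(3*s) - 2*s*sin(3*s)/3 + 8*s*cos(3*s)/9 - 8*sin(3*s)/27 - 5*cos(3*s)/9 + C

Use integration by parts with u = s**3 - 3*s**2 - 2*s + 1, dv = sin(3*s) ds, so v = -cos(3*s)/3.
Apply parts 3 times (tabular method): alternate signs, differentiate u down to 0, integrate dv up.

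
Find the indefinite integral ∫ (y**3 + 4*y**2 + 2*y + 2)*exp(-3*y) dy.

Use integration by parts with u = y**3 + 4*y**2 + 2*y + 2, dv = exp(-3*y) dy, so v = -exp(-3*y)/3.
Apply parts 3 times (tabular method): alternate signs, differentiate u down to 0, integrate dv up.

(-9*y**3 - 45*y**2 - 48*y - 34)*exp(-3*y)/27 + C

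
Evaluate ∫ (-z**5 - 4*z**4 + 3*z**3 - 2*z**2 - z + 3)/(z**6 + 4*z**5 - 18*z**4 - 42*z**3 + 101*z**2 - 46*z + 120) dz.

Factor the denominator: (z - 3)*(z - 2)*(z + 4)*(z + 5)*(z**2 + 1).
Partial-fraction decomposition: -(5*z - 3)/(170*(z**2 + 1)) - 1/(7*(z + 5)) - 31/(102*(z + 4)) + 79/(210*(z - 2)) - 9/(10*(z - 3)).
Integrate each term; A/(z−a) gives A·log|z−a|; the (Bz+D)/(z²+p²) term gives a log and an atan.

-9*log(z - 3)/10 + 79*log(z - 2)/210 - 31*log(z + 4)/102 - log(z + 5)/7 - log(z**2 + 1)/68 + 3*atan(z)/170 + C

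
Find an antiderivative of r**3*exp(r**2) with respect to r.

Let u = r², du = 2r dr; rewrite as (1/2)∫ u^1·exp(1u) du.
Now integrate by parts 1 time.

(r**2 - 1)*exp(r**2)/2 + C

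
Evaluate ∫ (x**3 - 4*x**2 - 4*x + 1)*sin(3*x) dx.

Use integration by parts with u = x**3 - 4*x**2 - 4*x + 1, dv = sin(3*x) dx, so v = -cos(3*x)/3.
Apply parts 3 times (tabular method): alternate signs, differentiate u down to 0, integrate dv up.

-x**3*cos(3*x)/3 + x**2*sin(3*x)/3 + 4*x**2*cos(3*x)/3 - 8*x*sin(3*x)/9 + 14*x*cos(3*x)/9 - 14*sin(3*x)/27 - 17*cos(3*x)/27 + C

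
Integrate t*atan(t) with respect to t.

t**2*atan(t)/2 - t/2 + atan(t)/2 + C

Use integration by parts with u = arctan(t), dv = t dt.
Then du = 1/(t**2 + 1) dt.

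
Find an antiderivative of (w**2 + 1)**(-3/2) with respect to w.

Substitute w = tan(θ), so dw = sec(θ)^2 dθ and the radical becomes sqrt(w**2 + 1) = sec(θ) by the Pythagorean identity.
Integrate the resulting trig expression in θ, then back-substitute tan(θ) = w, sec(θ) = sqrt(w**2 + 1) (absorbing any constant into C).

w/sqrt(w**2 + 1) + C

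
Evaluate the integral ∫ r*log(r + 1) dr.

r**2*log(r + 1)/2 - r**2/4 + r/2 - log(r + 1)/2 + C

Use integration by parts with u = log(r + 1), dv = r dr.
Then du = 1/(r + 1) dr and v = r**2/2.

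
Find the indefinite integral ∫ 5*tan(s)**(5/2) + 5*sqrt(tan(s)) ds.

Let u = tan(s), so du = (tan(s)**2 + 1) ds.
Rewriting, the integral becomes 5·∫ √u du = 5·(2/3)u^(3/2).
Substituting back, u = tan(s).

10*tan(s)**(3/2)/3 + C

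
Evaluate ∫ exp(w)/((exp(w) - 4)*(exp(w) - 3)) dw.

Let u = e^w, du = e^w dw.
The integral becomes ∫ du/((u-3)(u-4)); decompose into partial fractions.

log(exp(w) - 4) - log(exp(w) - 3) + C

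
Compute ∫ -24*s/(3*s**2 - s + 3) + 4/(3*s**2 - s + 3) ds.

-4*log(3*s**2 - s + 3) + C

Let u = 3*s**2 - s + 3, so du = (6*s - 1) ds.
Rewriting, the integral becomes -4·∫ 1/u du = -4·log(u).
Substituting back, u = 3*s**2 - s + 3.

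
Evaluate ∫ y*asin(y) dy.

Use integration by parts with u = arcsin(y), dv = y dy.
Then du = 1/sqrt(-y**2 + 1) dy.

y**2*asin(y)/2 + y*sqrt(-y**2 + 1)/4 - asin(y)/4 + C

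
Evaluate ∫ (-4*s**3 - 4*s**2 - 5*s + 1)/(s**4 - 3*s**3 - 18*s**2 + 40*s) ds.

log(s)/40 - 208*log(s - 5)/45 + 19*log(s - 2)/12 - 71*log(s + 4)/72 + C

Factor the denominator: s*(s - 5)*(s - 2)*(s + 4).
Partial-fraction decomposition: -71/(72*(s + 4)) + 19/(12*(s - 2)) - 208/(45*(s - 5)) + 1/(40*s).
Integrate each term: A/(s−a) contributes A·log|s−a|.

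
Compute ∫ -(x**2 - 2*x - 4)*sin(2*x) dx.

Use integration by parts with u = x**2 - 2*x - 4, dv = -sin(2*x) dx, so v = cos(2*x)/2.
Apply parts 2 times (tabular method): alternate signs, differentiate u down to 0, integrate dv up.

x**2*cos(2*x)/2 - x*sin(2*x)/2 - x*cos(2*x) + sin(2*x)/2 - 9*cos(2*x)/4 + C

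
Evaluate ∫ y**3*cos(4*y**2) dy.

Let u = y², du = 2y dy; rewrite as (1/2)∫ u^1·cos(4u) du.
Now integrate by parts 1 time.

y**2*sin(4*y**2)/8 + cos(4*y**2)/32 + C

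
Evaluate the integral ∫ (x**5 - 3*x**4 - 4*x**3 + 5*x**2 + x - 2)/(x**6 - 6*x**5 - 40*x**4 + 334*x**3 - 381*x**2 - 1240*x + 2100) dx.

18721*log(x - 5)/21168 - 31*log(x - 3)/100 + 7*log(x - 2)/81 - 8*log(x + 2)/1225 + 11201*log(x + 7)/32400 - 439/(252*x - 1260) + C

Factor the denominator: (x - 5)**2*(x - 3)*(x - 2)*(x + 2)*(x + 7).
Partial-fraction decomposition: 11201/(32400*(x + 7)) - 8/(1225*(x + 2)) + 7/(81*(x - 2)) - 31/(100*(x - 3)) + 18721/(21168*(x - 5)) + 439/(252*(x - 5)**2).
Integrate each term; A/(x−a) gives A·log|x−a|; A/(x−a)² gives −A/(x−a).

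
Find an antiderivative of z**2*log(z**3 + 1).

z**3*log(z**3 + 1)/3 - z**3/3 + log(z**3 + 1)/3 + C

Let u = z**3 + 1, so du = (3*z**2) dz.
The integral becomes (1/3)·∫ log(u) du; integrate by parts with u′=log(u), dv′=du.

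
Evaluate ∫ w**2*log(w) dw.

w**3*log(w)/3 - w**3/9 + C

Use integration by parts with u = log(w), dv = w**2 dw.
Then du = 1/w dw and v = w**3/3.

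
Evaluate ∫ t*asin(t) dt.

t**2*asin(t)/2 + t*sqrt(-t**2 + 1)/4 - asin(t)/4 + C

Use integration by parts with u = arcsin(t), dv = t dt.
Then du = 1/sqrt(-t**2 + 1) dt.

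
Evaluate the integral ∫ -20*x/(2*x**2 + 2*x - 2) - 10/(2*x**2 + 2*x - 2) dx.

Let u = 2*x**2 + 2*x - 2, so du = (4*x + 2) dx.
Rewriting, the integral becomes -5·∫ 1/u du = -5·log(u).
Substituting back, u = 2*x**2 + 2*x - 2.

-5*log(2*x**2 + 2*x - 2) + C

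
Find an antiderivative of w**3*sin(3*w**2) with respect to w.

-w**2*cos(3*w**2)/6 + sin(3*w**2)/18 + C

Let u = w², du = 2w dw; rewrite as (1/2)∫ u^1·sin(3u) du.
Now integrate by parts 1 time.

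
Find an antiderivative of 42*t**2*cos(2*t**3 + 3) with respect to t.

7*sin(2*t**3 + 3) + C

Let u = 2*t**3 + 3, so du = (6*t**2) dt.
Rewriting, the integral becomes 7·∫ cos(u) du = 7·sin(u).
Substituting back, u = 2*t**3 + 3.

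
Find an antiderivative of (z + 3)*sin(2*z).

Use integration by parts with u = z + 3, dv = sin(2*z) dz, so v = -cos(2*z)/2.
Apply parts 1 times (tabular method): alternate signs, differentiate u down to 0, integrate dv up.

-z*cos(2*z)/2 + sin(2*z)/4 - 3*cos(2*z)/2 + C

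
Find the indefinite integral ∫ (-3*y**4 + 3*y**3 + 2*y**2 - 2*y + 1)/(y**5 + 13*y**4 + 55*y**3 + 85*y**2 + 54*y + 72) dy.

-299*log(y + 3)/30 + 919*log(y + 4)/34 - 4451*log(y + 6)/222 - 83*log(y**2 + 1)/12580 - 501*atan(y)/6290 + C

Factor the denominator: (y + 3)*(y + 4)*(y + 6)*(y**2 + 1).
Partial-fraction decomposition: -(83*y + 501)/(6290*(y**2 + 1)) - 4451/(222*(y + 6)) + 919/(34*(y + 4)) - 299/(30*(y + 3)).
Integrate each term; A/(y−a) gives A·log|y−a|; the (By+D)/(y²+p²) term gives a log and an atan.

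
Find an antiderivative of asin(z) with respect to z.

z*asin(z) + sqrt(-z**2 + 1) + C

Use integration by parts with u = arcsin(z), dv = dz.
Then du = 1/sqrt(-z**2 + 1) dz.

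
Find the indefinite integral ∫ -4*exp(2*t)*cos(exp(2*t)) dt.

-2*sin(exp(2*t)) + C

Let u = exp(2*t), so du = (2*exp(2*t)) dt.
Rewriting, the integral becomes -2·∫ cos(u) du = -2·sin(u).
Substituting back, u = exp(2*t).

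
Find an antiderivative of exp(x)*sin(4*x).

Let I denote the integral. Integrate by parts with u = sin(4*x), dv = exp(x) dx, so v = exp(x): I = exp(x)*sin(4*x) − 4·∫ exp(x)*cos(4*x) dx.
Apply parts again with u = cos(4*x), dv = exp(x) dx: ∫ exp(x)*cos(4*x) dx = exp(x)*cos(4*x) + 4·I. Substituting back brings back I: I = exp(x)*sin(4*x) - 4*exp(x)*cos(4*x) − 16·I.
Solving for I: (1 + 16)·I equals the remaining terms, so I = (1/17)·(exp(x)*sin(4*x) - 4*exp(x)*cos(4*x)).

exp(x)*sin(4*x)/17 - 4*exp(x)*cos(4*x)/17 + C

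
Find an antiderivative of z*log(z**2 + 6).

Let u = z**2 + 6, so du = (2*z) dz.
The integral becomes (1/2)·∫ log(u) du; integrate by parts with u′=log(u), dv′=du.

z**2*log(z**2 + 6)/2 - z**2/2 + 3*log(z**2 + 6) + C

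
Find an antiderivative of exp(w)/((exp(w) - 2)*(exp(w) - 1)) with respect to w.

log(exp(w) - 2) - log(exp(w) - 1) + C

Let u = e^w, du = e^w dw.
The integral becomes ∫ du/((u-2)(u-1)); decompose into partial fractions.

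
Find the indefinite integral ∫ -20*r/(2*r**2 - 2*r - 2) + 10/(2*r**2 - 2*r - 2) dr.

Let u = 2*r**2 - 2*r - 2, so du = (4*r - 2) dr.
Rewriting, the integral becomes -5·∫ 1/u du = -5·log(u).
Substituting back, u = 2*r**2 - 2*r - 2.

-5*log(2*r**2 - 2*r - 2) + C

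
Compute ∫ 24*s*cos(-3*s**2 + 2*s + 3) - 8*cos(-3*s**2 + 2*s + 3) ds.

Let u = 3*s**2 - 2*s - 3, so du = (6*s - 2) ds.
Rewriting, the integral becomes 4·∫ cos(u) du = 4·sin(u).
Substituting back, u = 3*s**2 - 2*s - 3.

-4*sin(-3*s**2 + 2*s + 3) + C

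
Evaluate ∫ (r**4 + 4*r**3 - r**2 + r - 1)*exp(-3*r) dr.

(-27*r**4 - 144*r**3 - 117*r**2 - 105*r - 8)*exp(-3*r)/81 + C

Use integration by parts with u = r**4 + 4*r**3 - r**2 + r - 1, dv = exp(-3*r) dr, so v = -exp(-3*r)/3.
Apply parts 4 times (tabular method): alternate signs, differentiate u down to 0, integrate dv up.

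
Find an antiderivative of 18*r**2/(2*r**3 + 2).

3*log(2*r**3 + 2) + C

Let u = 2*r**3 + 2, so du = (6*r**2) dr.
Rewriting, the integral becomes 3·∫ 1/u du = 3·log(u).
Substituting back, u = 2*r**3 + 2.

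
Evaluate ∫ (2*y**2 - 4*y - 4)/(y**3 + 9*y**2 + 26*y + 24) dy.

6*log(y + 2) - 26*log(y + 3) + 22*log(y + 4) + C

Factor the denominator: (y + 2)*(y + 3)*(y + 4).
Partial-fraction decomposition: 22/(y + 4) - 26/(y + 3) + 6/(y + 2).
Integrate each term: A/(y−a) contributes A·log|y−a|.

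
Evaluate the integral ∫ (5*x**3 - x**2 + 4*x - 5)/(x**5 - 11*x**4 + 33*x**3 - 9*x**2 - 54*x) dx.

Factor the denominator: x*(x - 6)*(x - 3)**2*(x + 1).
Partial-fraction decomposition: -15/(112*(x + 1)) - 133/(48*(x - 3)) - 133/(36*(x - 3)**2) + 1063/(378*(x - 6)) + 5/(54*x).
Integrate each term; A/(x−a) gives A·log|x−a|; A/(x−a)² gives −A/(x−a).

5*log(x)/54 + 1063*log(x - 6)/378 - 133*log(x - 3)/48 - 15*log(x + 1)/112 + 133/(36*x - 108) + C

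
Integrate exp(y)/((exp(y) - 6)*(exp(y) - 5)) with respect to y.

log(exp(y) - 6) - log(exp(y) - 5) + C

Let u = e^y, du = e^y dy.
The integral becomes ∫ du/((u-5)(u-6)); decompose into partial fractions.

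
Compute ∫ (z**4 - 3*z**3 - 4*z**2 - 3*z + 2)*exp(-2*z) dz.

(-4*z**4 + 4*z**3 + 22*z**2 + 34*z + 9)*exp(-2*z)/8 + C

Use integration by parts with u = z**4 - 3*z**3 - 4*z**2 - 3*z + 2, dv = exp(-2*z) dz, so v = -exp(-2*z)/2.
Apply parts 4 times (tabular method): alternate signs, differentiate u down to 0, integrate dv up.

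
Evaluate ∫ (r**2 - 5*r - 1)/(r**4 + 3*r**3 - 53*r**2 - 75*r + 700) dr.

-log(r - 5)/120 + 5*log(r - 4)/99 + 49*log(r + 5)/180 - 83*log(r + 7)/264 + C

Factor the denominator: (r - 5)*(r - 4)*(r + 5)*(r + 7).
Partial-fraction decomposition: -83/(264*(r + 7)) + 49/(180*(r + 5)) + 5/(99*(r - 4)) - 1/(120*(r - 5)).
Integrate each term: A/(r−a) contributes A·log|r−a|.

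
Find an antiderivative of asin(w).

w*asin(w) + sqrt(-w**2 + 1) + C

Use integration by parts with u = arcsin(w), dv = dw.
Then du = 1/sqrt(-w**2 + 1) dw.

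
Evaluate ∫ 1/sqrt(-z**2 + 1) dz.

Substitute z = sin(θ), so dz = cos(θ) dθ and the radical becomes sqrt(-z**2 + 1) = cos(θ) by the Pythagorean identity.
Integrate the resulting trig expression in θ, then back-substitute θ = asin(z), sin(θ) = z, cos(θ) = sqrt(-z**2 + 1) (absorbing any constant into C).

asin(z) + C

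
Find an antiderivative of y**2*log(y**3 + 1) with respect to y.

y**3*log(y**3 + 1)/3 - y**3/3 + log(y**3 + 1)/3 + C

Let u = y**3 + 1, so du = (3*y**2) dy.
The integral becomes (1/3)·∫ log(u) du; integrate by parts with u′=log(u), dv′=du.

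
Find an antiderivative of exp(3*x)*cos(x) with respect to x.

Let I denote the integral. Integrate by parts with u = cos(x), dv = exp(3*x) dx, so v = exp(3*x)/3: I = exp(3*x)*cos(x)/3 + (1/3)·∫ exp(3*x)*sin(x) dx.
Apply parts again with u = sin(x), dv = exp(3*x) dx: ∫ exp(3*x)*sin(x) dx = exp(3*x)*sin(x)/3 − (1/3)·I. Substituting back brings back I: I = exp(3*x)*sin(x)/9 + exp(3*x)*cos(x)/3 − (1/9)·I.
Solving for I: (1 + 1/9)·I equals the remaining terms, so I = (9/10)·(exp(3*x)*sin(x)/9 + exp(3*x)*cos(x)/3).

exp(3*x)*sin(x)/10 + 3*exp(3*x)*cos(x)/10 + C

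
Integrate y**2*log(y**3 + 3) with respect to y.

y**3*log(y**3 + 3)/3 - y**3/3 + log(y**3 + 3) + C

Let u = y**3 + 3, so du = (3*y**2) dy.
The integral becomes (1/3)·∫ log(u) du; integrate by parts with u′=log(u), dv′=du.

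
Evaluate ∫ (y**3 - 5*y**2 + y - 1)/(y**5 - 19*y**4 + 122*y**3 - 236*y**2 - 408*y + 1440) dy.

-141*log(y - 6)/128 + 4*log(y - 5)/7 + 13*log(y - 4)/24 - 31*log(y + 2)/2688 - 41/(16*y - 96) + C

Factor the denominator: (y - 6)**2*(y - 5)*(y - 4)*(y + 2).
Partial-fraction decomposition: -31/(2688*(y + 2)) + 13/(24*(y - 4)) + 4/(7*(y - 5)) - 141/(128*(y - 6)) + 41/(16*(y - 6)**2).
Integrate each term; A/(y−a) gives A·log|y−a|; A/(y−a)² gives −A/(y−a).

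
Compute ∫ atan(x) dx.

Use integration by parts with u = arctan(x), dv = dx.
Then du = 1/(x**2 + 1) dx.

x*atan(x) - log(x**2 + 1)/2 + C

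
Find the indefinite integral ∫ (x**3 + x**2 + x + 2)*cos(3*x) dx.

x**3*sin(3*x)/3 + x**2*sin(3*x)/3 + x**2*cos(3*x)/3 + x*sin(3*x)/9 + 2*x*cos(3*x)/9 + 16*sin(3*x)/27 + cos(3*x)/27 + C

Use integration by parts with u = x**3 + x**2 + x + 2, dv = cos(3*x) dx, so v = sin(3*x)/3.
Apply parts 3 times (tabular method): alternate signs, differentiate u down to 0, integrate dv up.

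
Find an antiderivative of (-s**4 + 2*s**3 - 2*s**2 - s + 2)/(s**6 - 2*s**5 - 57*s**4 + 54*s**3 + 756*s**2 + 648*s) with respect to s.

Factor the denominator: s*(s - 6)**2*(s + 1)*(s + 3)*(s + 6).
Partial-fraction decomposition: 56/(405*(s + 6)) - 74/(729*(s + 3)) + 1/(245*(s + 1)) - 6277/(142884*(s - 6)) - 235/(1134*(s - 6)**2) + 1/(324*s).
Integrate each term; A/(s−a) gives A·log|s−a|; A/(s−a)² gives −A/(s−a).

log(s)/324 - 6277*log(s - 6)/142884 + log(s + 1)/245 - 74*log(s + 3)/729 + 56*log(s + 6)/405 + 235/(1134*s - 6804) + C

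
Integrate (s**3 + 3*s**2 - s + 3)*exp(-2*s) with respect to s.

(-4*s**3 - 18*s**2 - 14*s - 19)*exp(-2*s)/8 + C

Use integration by parts with u = s**3 + 3*s**2 - s + 3, dv = exp(-2*s) ds, so v = -exp(-2*s)/2.
Apply parts 3 times (tabular method): alternate signs, differentiate u down to 0, integrate dv up.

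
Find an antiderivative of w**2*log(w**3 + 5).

w**3*log(w**3 + 5)/3 - w**3/3 + 5*log(w**3 + 5)/3 + C

Let u = w**3 + 5, so du = (3*w**2) dw.
The integral becomes (1/3)·∫ log(u) du; integrate by parts with u′=log(u), dv′=du.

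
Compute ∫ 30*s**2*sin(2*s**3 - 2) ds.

Let u = 2*s**3 - 2, so du = (6*s**2) ds.
Rewriting, the integral becomes 5·∫ sin(u) du = 5·-cos(u).
Substituting back, u = 2*s**3 - 2.

-5*cos(2*s**3 - 2) + C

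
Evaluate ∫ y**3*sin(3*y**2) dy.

Let u = y², du = 2y dy; rewrite as (1/2)∫ u^1·sin(3u) du.
Now integrate by parts 1 time.

-y**2*cos(3*y**2)/6 + sin(3*y**2)/18 + C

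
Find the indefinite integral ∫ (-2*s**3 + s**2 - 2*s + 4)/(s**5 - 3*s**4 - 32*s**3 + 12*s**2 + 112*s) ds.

log(s)/28 - 647*log(s - 7)/3465 + log(s - 2)/20 - 7*log(s + 2)/36 + 13*log(s + 4)/44 + C

Factor the denominator: s*(s - 7)*(s - 2)*(s + 2)*(s + 4).
Partial-fraction decomposition: 13/(44*(s + 4)) - 7/(36*(s + 2)) + 1/(20*(s - 2)) - 647/(3465*(s - 7)) + 1/(28*s).
Integrate each term: A/(s−a) contributes A·log|s−a|.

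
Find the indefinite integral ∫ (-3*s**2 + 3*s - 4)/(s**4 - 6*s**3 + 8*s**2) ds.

Factor the denominator: s**2*(s - 4)*(s - 2).
Partial-fraction decomposition: 5/(4*(s - 2)) - 5/(4*(s - 4)) - 1/(2*s**2).
Integrate each term; A/(s−a) gives A·log|s−a|; A/(s−a)² gives −A/(s−a).

-5*log(s - 4)/4 + 5*log(s - 2)/4 + 1/(2*s) + C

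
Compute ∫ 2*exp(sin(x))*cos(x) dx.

Let u = sin(x), so du = (cos(x)) dx.
Rewriting, the integral becomes 2·∫ e^u du = 2·e^u.
Substituting back, u = sin(x).

2*exp(sin(x)) + C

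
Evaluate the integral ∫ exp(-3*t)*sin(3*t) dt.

-exp(-3*t)*sin(3*t)/6 - exp(-3*t)*cos(3*t)/6 + C

Let I denote the integral. Integrate by parts with u = sin(3*t), dv = exp(-3*t) dt, so v = -exp(-3*t)/3: I = -exp(-3*t)*sin(3*t)/3 + ∫ exp(-3*t)*cos(3*t) dt.
Apply parts again with u = cos(3*t), dv = exp(-3*t) dt: ∫ exp(-3*t)*cos(3*t) dt = -exp(-3*t)*cos(3*t)/3 − I. Substituting back brings back I: I = -exp(-3*t)*sin(3*t)/3 - exp(-3*t)*cos(3*t)/3 − I.
Solving for I: (1 + 1)·I equals the remaining terms, so I = (1/2)·(-exp(-3*t)*sin(3*t)/3 - exp(-3*t)*cos(3*t)/3).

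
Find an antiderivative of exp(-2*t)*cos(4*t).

Let I denote the integral. Integrate by parts with u = cos(4*t), dv = exp(-2*t) dt, so v = -exp(-2*t)/2: I = -exp(-2*t)*cos(4*t)/2 − 2·∫ exp(-2*t)*sin(4*t) dt.
Apply parts again with u = sin(4*t), dv = exp(-2*t) dt: ∫ exp(-2*t)*sin(4*t) dt = -exp(-2*t)*sin(4*t)/2 + 2·I. Substituting back brings back I: I = exp(-2*t)*sin(4*t) - exp(-2*t)*cos(4*t)/2 − 4·I.
Solving for I: (1 + 4)·I equals the remaining terms, so I = (1/5)·(exp(-2*t)*sin(4*t) - exp(-2*t)*cos(4*t)/2).

exp(-2*t)*sin(4*t)/5 - exp(-2*t)*cos(4*t)/10 + C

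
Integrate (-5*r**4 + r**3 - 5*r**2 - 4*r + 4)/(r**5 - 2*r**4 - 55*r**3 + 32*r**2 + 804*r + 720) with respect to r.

-407818*log(r - 6)/148225 - log(r + 1)/196 + 117*log(r + 4)/25 - 3351*log(r + 5)/484 + 3232/(385*r - 2310) + C

Factor the denominator: (r - 6)**2*(r + 1)*(r + 4)*(r + 5).
Partial-fraction decomposition: -3351/(484*(r + 5)) + 117/(25*(r + 4)) - 1/(196*(r + 1)) - 407818/(148225*(r - 6)) - 3232/(385*(r - 6)**2).
Integrate each term; A/(r−a) gives A·log|r−a|; A/(r−a)² gives −A/(r−a).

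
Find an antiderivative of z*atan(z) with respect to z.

Use integration by parts with u = arctan(z), dv = z dz.
Then du = 1/(z**2 + 1) dz.

z**2*atan(z)/2 - z/2 + atan(z)/2 + C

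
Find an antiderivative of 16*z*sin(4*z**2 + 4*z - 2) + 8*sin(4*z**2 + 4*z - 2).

Let u = 4*z**2 + 4*z - 2, so du = (8*z + 4) dz.
Rewriting, the integral becomes 2·∫ sin(u) du = 2·-cos(u).
Substituting back, u = 4*z**2 + 4*z - 2.

-2*cos(4*z**2 + 4*z - 2) + C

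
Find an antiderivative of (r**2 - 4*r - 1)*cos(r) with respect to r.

r**2*sin(r) - 4*r*sin(r) + 2*r*cos(r) - 3*sin(r) - 4*cos(r) + C

Use integration by parts with u = r**2 - 4*r - 1, dv = cos(r) dr, so v = sin(r).
Apply parts 2 times (tabular method): alternate signs, differentiate u down to 0, integrate dv up.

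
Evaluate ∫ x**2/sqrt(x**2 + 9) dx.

Substitute x = 3·tan(θ), so dx = 3·sec(θ)^2 dθ and the radical becomes sqrt(x**2 + 9) = 3·sec(θ) by the Pythagorean identity.
Integrate the resulting trig expression in θ, then back-substitute tan(θ) = x/3, sec(θ) = sqrt(x**2 + 9)/3 (absorbing any constant into C).

x*sqrt(x**2 + 9)/2 - 9*log(x + sqrt(x**2 + 9))/2 + C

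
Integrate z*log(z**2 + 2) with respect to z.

z**2*log(z**2 + 2)/2 - z**2/2 + log(z**2 + 2) + C

Let u = z**2 + 2, so du = (2*z) dz.
The integral becomes (1/2)·∫ log(u) du; integrate by parts with u′=log(u), dv′=du.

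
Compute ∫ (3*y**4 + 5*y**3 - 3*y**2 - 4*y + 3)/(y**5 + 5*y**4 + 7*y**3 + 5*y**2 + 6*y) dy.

log(y)/2 - 7*log(y + 2)/10 + 16*log(y + 3)/5 - 9*atan(y)/5 + C

Factor the denominator: y*(y + 2)*(y + 3)*(y**2 + 1).
Partial-fraction decomposition: -9/(5*(y**2 + 1)) + 16/(5*(y + 3)) - 7/(10*(y + 2)) + 1/(2*y).
Integrate each term; A/(y−a) gives A·log|y−a|; the (By+D)/(y²+p²) term gives a log and an atan.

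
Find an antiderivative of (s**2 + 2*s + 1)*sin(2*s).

Use integration by parts with u = s**2 + 2*s + 1, dv = sin(2*s) ds, so v = -cos(2*s)/2.
Apply parts 2 times (tabular method): alternate signs, differentiate u down to 0, integrate dv up.

-s**2*cos(2*s)/2 + s*sin(2*s)/2 - s*cos(2*s) + sin(2*s)/2 - cos(2*s)/4 + C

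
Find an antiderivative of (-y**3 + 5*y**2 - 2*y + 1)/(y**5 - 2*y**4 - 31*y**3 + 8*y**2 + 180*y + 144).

Factor the denominator: (y - 6)*(y - 3)*(y + 1)*(y + 2)*(y + 4).
Partial-fraction decomposition: 51/(140*(y + 4)) - 33/(80*(y + 2)) + 3/(28*(y + 1)) - 13/(420*(y - 3)) - 47/(1680*(y - 6)).
Integrate each term: A/(y−a) contributes A·log|y−a|.

-47*log(y - 6)/1680 - 13*log(y - 3)/420 + 3*log(y + 1)/28 - 33*log(y + 2)/80 + 51*log(y + 4)/140 + C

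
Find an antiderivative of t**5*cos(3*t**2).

Let u = t², du = 2t dt; rewrite as (1/2)∫ u^2·cos(3u) du.
Now integrate by parts 2 times.

t**4*sin(3*t**2)/6 + t**2*cos(3*t**2)/9 - sin(3*t**2)/27 + C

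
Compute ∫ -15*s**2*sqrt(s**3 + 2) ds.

Let u = s**3 + 2, so du = (3*s**2) ds.
Rewriting, the integral becomes -5·∫ √u du = -5·(2/3)u^(3/2).
Substituting back, u = s**3 + 2.

-10*(s**3 + 2)**(3/2)/3 + C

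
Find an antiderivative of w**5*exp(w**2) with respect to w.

(w**4 - 2*w**2 + 2)*exp(w**2)/2 + C

Let u = w², du = 2w dw; rewrite as (1/2)∫ u^2·exp(1u) du.
Now integrate by parts 2 times.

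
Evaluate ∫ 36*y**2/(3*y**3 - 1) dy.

Let u = 3*y**3 - 1, so du = (9*y**2) dy.
Rewriting, the integral becomes 4·∫ 1/u du = 4·log(u).
Substituting back, u = 3*y**3 - 1.

4*log(3*y**3 - 1) + C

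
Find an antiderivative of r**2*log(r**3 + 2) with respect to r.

Let u = r**3 + 2, so du = (3*r**2) dr.
The integral becomes (1/3)·∫ log(u) du; integrate by parts with u′=log(u), dv′=du.

r**3*log(r**3 + 2)/3 - r**3/3 + 2*log(r**3 + 2)/3 + C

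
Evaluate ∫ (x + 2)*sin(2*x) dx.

Use integration by parts with u = x + 2, dv = sin(2*x) dx, so v = -cos(2*x)/2.
Apply parts 1 times (tabular method): alternate signs, differentiate u down to 0, integrate dv up.

-x*cos(2*x)/2 + sin(2*x)/4 - cos(2*x) + C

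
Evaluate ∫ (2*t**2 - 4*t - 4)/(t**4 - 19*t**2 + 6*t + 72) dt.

256*log(t - 3)/1225 + 6*log(t + 2)/25 - 22*log(t + 4)/49 - 2/(35*t - 105) + C

Factor the denominator: (t - 3)**2*(t + 2)*(t + 4).
Partial-fraction decomposition: -22/(49*(t + 4)) + 6/(25*(t + 2)) + 256/(1225*(t - 3)) + 2/(35*(t - 3)**2).
Integrate each term; A/(t−a) gives A·log|t−a|; A/(t−a)² gives −A/(t−a).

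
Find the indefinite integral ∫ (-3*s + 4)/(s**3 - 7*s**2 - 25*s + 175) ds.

-17*log(s - 7)/24 + 11*log(s - 5)/20 + 19*log(s + 5)/120 + C

Factor the denominator: (s - 7)*(s - 5)*(s + 5).
Partial-fraction decomposition: 19/(120*(s + 5)) + 11/(20*(s - 5)) - 17/(24*(s - 7)).
Integrate each term: A/(s−a) contributes A·log|s−a|.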